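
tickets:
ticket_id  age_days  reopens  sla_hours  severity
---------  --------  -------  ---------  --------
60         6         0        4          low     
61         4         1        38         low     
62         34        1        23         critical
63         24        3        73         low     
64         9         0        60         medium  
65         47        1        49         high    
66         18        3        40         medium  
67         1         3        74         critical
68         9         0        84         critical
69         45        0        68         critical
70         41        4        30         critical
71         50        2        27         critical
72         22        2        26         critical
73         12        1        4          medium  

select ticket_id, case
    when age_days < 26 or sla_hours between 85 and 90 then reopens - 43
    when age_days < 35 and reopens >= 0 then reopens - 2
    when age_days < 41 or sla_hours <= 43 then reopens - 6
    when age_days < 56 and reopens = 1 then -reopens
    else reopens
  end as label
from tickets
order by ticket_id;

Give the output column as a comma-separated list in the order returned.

ticket_id=60: age_days < 26 or sla_hours between 85 and 90 → -43
ticket_id=61: age_days < 26 or sla_hours between 85 and 90 → -42
ticket_id=62: age_days < 35 and reopens >= 0 → -1
ticket_id=63: age_days < 26 or sla_hours between 85 and 90 → -40
ticket_id=64: age_days < 26 or sla_hours between 85 and 90 → -43
ticket_id=65: age_days < 56 and reopens = 1 → -1
ticket_id=66: age_days < 26 or sla_hours between 85 and 90 → -40
ticket_id=67: age_days < 26 or sla_hours between 85 and 90 → -40
ticket_id=68: age_days < 26 or sla_hours between 85 and 90 → -43
ticket_id=69: ELSE → 0
ticket_id=70: age_days < 41 or sla_hours <= 43 → -2
ticket_id=71: age_days < 41 or sla_hours <= 43 → -4
ticket_id=72: age_days < 26 or sla_hours between 85 and 90 → -41
ticket_id=73: age_days < 26 or sla_hours between 85 and 90 → -42

-43, -42, -1, -40, -43, -1, -40, -40, -43, 0, -2, -4, -41, -42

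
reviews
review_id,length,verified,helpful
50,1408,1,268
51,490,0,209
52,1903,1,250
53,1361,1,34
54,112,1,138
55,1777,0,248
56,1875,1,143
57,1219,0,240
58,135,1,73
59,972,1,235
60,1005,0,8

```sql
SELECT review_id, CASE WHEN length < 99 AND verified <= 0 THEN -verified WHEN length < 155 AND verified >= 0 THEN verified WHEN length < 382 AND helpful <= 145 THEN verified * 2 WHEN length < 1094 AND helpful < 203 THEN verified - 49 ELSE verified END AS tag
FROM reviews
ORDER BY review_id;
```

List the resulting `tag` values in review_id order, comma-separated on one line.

1, 0, 1, 1, 1, 0, 1, 0, 1, 1, -49

review_id=50: ELSE → 1
review_id=51: ELSE → 0
review_id=52: ELSE → 1
review_id=53: ELSE → 1
review_id=54: length < 155 AND verified >= 0 → 1
review_id=55: ELSE → 0
review_id=56: ELSE → 1
review_id=57: ELSE → 0
review_id=58: length < 155 AND verified >= 0 → 1
review_id=59: ELSE → 1
review_id=60: length < 1094 AND helpful < 203 → -49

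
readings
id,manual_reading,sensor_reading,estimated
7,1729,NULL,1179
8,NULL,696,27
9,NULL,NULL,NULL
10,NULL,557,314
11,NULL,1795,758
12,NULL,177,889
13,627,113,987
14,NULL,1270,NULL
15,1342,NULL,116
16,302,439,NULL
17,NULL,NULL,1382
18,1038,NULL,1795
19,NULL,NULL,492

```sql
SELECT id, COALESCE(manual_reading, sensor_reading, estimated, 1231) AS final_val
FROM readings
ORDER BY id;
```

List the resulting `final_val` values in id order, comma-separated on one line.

id=7: manual_reading=1729 → 1729
id=8: manual_reading=NULL, sensor_reading=696 → 696
id=9: manual_reading=NULL, sensor_reading=NULL, estimated=NULL, → literal 1231 → 1231
id=10: manual_reading=NULL, sensor_reading=557 → 557
id=11: manual_reading=NULL, sensor_reading=1795 → 1795
id=12: manual_reading=NULL, sensor_reading=177 → 177
id=13: manual_reading=627 → 627
id=14: manual_reading=NULL, sensor_reading=1270 → 1270
id=15: manual_reading=1342 → 1342
id=16: manual_reading=302 → 302
id=17: manual_reading=NULL, sensor_reading=NULL, estimated=1382 → 1382
id=18: manual_reading=1038 → 1038
id=19: manual_reading=NULL, sensor_reading=NULL, estimated=492 → 492

1729, 696, 1231, 557, 1795, 177, 627, 1270, 1342, 302, 1382, 1038, 492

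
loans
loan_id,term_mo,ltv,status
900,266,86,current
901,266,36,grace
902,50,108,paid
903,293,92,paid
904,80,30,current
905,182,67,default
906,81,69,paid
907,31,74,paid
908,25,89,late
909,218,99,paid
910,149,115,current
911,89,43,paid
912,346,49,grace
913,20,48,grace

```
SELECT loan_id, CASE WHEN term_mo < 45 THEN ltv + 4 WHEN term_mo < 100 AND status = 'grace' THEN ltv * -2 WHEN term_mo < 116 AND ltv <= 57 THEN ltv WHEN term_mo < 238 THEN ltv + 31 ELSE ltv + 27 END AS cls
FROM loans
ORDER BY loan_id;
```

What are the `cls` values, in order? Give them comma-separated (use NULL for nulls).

loan_id=900: ELSE → 113
loan_id=901: ELSE → 63
loan_id=902: term_mo < 238 → 139
loan_id=903: ELSE → 119
loan_id=904: term_mo < 116 AND ltv <= 57 → 30
loan_id=905: term_mo < 238 → 98
loan_id=906: term_mo < 238 → 100
loan_id=907: term_mo < 45 → 78
loan_id=908: term_mo < 45 → 93
loan_id=909: term_mo < 238 → 130
loan_id=910: term_mo < 238 → 146
loan_id=911: term_mo < 116 AND ltv <= 57 → 43
loan_id=912: ELSE → 76
loan_id=913: term_mo < 45 → 52

113, 63, 139, 119, 30, 98, 100, 78, 93, 130, 146, 43, 76, 52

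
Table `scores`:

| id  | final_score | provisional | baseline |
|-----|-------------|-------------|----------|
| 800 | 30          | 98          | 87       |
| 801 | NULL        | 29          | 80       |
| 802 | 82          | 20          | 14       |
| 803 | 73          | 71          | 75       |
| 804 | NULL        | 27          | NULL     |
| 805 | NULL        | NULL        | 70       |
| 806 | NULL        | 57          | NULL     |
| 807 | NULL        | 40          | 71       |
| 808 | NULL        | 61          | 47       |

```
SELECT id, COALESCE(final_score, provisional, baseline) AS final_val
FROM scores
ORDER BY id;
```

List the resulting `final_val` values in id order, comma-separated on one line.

id=800: final_score=30 → 30
id=801: final_score=NULL, provisional=29 → 29
id=802: final_score=82 → 82
id=803: final_score=73 → 73
id=804: final_score=NULL, provisional=27 → 27
id=805: final_score=NULL, provisional=NULL, baseline=70 → 70
id=806: final_score=NULL, provisional=57 → 57
id=807: final_score=NULL, provisional=40 → 40
id=808: final_score=NULL, provisional=61 → 61

30, 29, 82, 73, 27, 70, 57, 40, 61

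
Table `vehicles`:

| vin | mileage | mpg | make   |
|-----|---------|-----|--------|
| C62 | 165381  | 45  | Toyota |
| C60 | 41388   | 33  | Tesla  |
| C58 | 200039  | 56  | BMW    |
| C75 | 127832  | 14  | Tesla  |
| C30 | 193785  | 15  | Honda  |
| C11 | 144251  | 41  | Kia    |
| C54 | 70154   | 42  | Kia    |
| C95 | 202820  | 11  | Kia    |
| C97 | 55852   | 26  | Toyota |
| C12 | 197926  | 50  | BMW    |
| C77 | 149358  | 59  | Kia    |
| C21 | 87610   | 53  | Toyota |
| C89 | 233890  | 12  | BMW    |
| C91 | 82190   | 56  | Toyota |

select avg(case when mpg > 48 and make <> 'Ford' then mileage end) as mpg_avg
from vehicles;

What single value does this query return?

vin=C62: ✗
vin=C60: ✗
vin=C58: ✓ → 200039
vin=C75: ✗
vin=C30: ✗
vin=C11: ✗
vin=C54: ✗
vin=C95: ✗
vin=C97: ✗
vin=C12: ✓ → 197926
vin=C77: ✓ → 149358
vin=C21: ✓ → 87610
vin=C89: ✗
vin=C91: ✓ → 82190
mpg_avg = (200039 + 197926 + 149358 + 87610 + 82190) / 5 = 143424.6

143424.6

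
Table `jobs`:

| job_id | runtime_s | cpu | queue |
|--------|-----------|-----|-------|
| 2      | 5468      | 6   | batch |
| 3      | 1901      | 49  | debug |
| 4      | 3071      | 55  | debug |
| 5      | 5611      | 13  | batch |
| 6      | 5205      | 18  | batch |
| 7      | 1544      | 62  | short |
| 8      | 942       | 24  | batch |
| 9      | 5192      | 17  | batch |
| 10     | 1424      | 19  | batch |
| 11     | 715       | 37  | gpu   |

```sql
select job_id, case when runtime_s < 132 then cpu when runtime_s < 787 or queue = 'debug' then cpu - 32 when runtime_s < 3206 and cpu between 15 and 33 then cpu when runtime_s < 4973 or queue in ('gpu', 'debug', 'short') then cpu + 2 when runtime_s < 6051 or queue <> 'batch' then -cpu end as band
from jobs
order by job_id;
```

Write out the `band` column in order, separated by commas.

-6, 17, 23, -13, -18, 64, 24, -17, 19, 5

job_id=2: runtime_s < 6051 or queue <> 'batch' → -6
job_id=3: runtime_s < 787 or queue = 'debug' → 17
job_id=4: runtime_s < 787 or queue = 'debug' → 23
job_id=5: runtime_s < 6051 or queue <> 'batch' → -13
job_id=6: runtime_s < 6051 or queue <> 'batch' → -18
job_id=7: runtime_s < 4973 or queue in ('gpu', 'debug', 'short') → 64
job_id=8: runtime_s < 3206 and cpu between 15 and 33 → 24
job_id=9: runtime_s < 6051 or queue <> 'batch' → -17
job_id=10: runtime_s < 3206 and cpu between 15 and 33 → 19
job_id=11: runtime_s < 787 or queue = 'debug' → 5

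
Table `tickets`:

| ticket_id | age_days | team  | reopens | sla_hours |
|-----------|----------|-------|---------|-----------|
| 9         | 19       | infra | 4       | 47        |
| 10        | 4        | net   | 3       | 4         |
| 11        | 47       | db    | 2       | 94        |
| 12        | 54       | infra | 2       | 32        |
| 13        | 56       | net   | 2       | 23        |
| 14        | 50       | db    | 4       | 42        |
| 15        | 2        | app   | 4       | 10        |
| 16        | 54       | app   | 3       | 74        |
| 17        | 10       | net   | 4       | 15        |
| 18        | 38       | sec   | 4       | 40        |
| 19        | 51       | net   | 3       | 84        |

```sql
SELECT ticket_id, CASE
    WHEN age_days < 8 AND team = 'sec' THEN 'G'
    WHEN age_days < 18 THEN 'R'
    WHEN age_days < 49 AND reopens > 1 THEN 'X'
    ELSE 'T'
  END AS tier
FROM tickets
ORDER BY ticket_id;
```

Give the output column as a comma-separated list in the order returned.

X, R, X, T, T, T, R, T, R, X, T

ticket_id=9: age_days < 49 AND reopens > 1 → X
ticket_id=10: age_days < 18 → R
ticket_id=11: age_days < 49 AND reopens > 1 → X
ticket_id=12: ELSE → T
ticket_id=13: ELSE → T
ticket_id=14: ELSE → T
ticket_id=15: age_days < 18 → R
ticket_id=16: ELSE → T
ticket_id=17: age_days < 18 → R
ticket_id=18: age_days < 49 AND reopens > 1 → X
ticket_id=19: ELSE → T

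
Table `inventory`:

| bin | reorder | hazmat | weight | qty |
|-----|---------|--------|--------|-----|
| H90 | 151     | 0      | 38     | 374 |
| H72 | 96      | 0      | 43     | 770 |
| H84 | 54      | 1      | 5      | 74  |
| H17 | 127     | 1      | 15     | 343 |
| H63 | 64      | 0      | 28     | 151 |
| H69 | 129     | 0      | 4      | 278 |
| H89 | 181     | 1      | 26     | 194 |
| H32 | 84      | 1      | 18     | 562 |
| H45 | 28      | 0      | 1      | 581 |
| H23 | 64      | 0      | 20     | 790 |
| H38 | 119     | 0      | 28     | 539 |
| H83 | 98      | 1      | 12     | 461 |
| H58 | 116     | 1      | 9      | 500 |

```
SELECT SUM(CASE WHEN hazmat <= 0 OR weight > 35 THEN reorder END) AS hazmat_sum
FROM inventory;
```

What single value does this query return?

bin=H90: ✓ → 151
bin=H72: ✓ → 96
bin=H84: ✗
bin=H17: ✗
bin=H63: ✓ → 64
bin=H69: ✓ → 129
bin=H89: ✗
bin=H32: ✗
bin=H45: ✓ → 28
bin=H23: ✓ → 64
bin=H38: ✓ → 119
bin=H83: ✗
bin=H58: ✗
hazmat_sum = 151 + 96 + 64 + 129 + 28 + 64 + 119 = 651

651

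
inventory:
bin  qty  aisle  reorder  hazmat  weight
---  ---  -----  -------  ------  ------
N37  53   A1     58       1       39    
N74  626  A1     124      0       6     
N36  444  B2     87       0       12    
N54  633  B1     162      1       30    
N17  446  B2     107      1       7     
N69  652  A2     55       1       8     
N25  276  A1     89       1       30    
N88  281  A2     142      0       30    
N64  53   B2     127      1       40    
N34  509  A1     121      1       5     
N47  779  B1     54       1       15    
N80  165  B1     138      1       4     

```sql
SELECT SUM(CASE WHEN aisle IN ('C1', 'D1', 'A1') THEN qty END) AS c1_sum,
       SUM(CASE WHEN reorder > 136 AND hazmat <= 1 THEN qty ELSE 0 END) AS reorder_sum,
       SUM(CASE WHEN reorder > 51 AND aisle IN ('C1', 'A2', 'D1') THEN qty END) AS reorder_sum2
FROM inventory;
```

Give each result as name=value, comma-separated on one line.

[c1_sum: aisle IN ('C1', 'D1', 'A1')]
bin=N37: ✓ → 53
bin=N74: ✓ → 626
bin=N36: ✗
bin=N54: ✗
bin=N17: ✗
bin=N69: ✗
bin=N25: ✓ → 276
bin=N88: ✗
bin=N64: ✗
bin=N34: ✓ → 509
bin=N47: ✗
bin=N80: ✗
c1_sum = 53 + 626 + 276 + 509 = 1464
—
[reorder_sum: reorder > 136 AND hazmat <= 1]
bin=N37: ✗
bin=N74: ✗
bin=N36: ✗
bin=N54: ✓ → 633
bin=N17: ✗
bin=N69: ✗
bin=N25: ✗
bin=N88: ✓ → 281
bin=N64: ✗
bin=N34: ✗
bin=N47: ✗
bin=N80: ✓ → 165
reorder_sum = 633 + 281 + 165 = 1079
—
[reorder_sum2: reorder > 51 AND aisle IN ('C1', 'A2', 'D1')]
bin=N37: ✗
bin=N74: ✗
bin=N36: ✗
bin=N54: ✗
bin=N17: ✗
bin=N69: ✓ → 652
bin=N25: ✗
bin=N88: ✓ → 281
bin=N64: ✗
bin=N34: ✗
bin=N47: ✗
bin=N80: ✗
reorder_sum2 = 652 + 281 = 933

c1_sum=1464, reorder_sum=1079, reorder_sum2=933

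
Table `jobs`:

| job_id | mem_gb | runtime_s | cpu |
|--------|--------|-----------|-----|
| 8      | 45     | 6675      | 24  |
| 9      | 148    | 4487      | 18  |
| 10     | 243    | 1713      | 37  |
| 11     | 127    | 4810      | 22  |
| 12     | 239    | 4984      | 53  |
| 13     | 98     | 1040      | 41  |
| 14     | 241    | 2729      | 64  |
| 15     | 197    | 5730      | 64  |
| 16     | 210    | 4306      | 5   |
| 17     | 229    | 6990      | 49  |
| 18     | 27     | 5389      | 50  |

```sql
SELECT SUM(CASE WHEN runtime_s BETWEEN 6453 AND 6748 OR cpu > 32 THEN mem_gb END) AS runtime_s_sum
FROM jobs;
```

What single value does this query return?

1319

job_id=8: ✓ → 45
job_id=9: ✗
job_id=10: ✓ → 243
job_id=11: ✗
job_id=12: ✓ → 239
job_id=13: ✓ → 98
job_id=14: ✓ → 241
job_id=15: ✓ → 197
job_id=16: ✗
job_id=17: ✓ → 229
job_id=18: ✓ → 27
runtime_s_sum = 45 + 243 + 239 + 98 + 241 + 197 + 229 + 27 = 1319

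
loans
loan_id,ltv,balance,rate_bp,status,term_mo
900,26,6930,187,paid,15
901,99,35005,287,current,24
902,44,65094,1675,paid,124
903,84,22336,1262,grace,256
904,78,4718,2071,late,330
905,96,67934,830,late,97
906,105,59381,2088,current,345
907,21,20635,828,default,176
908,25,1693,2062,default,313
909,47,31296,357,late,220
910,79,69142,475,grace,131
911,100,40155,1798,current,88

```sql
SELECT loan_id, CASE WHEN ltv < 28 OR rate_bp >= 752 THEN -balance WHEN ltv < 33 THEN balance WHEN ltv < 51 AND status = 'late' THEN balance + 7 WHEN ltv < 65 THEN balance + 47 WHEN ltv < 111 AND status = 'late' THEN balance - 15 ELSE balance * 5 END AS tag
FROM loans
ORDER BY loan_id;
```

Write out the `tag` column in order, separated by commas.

-6930, 175025, -65094, -22336, -4718, -67934, -59381, -20635, -1693, 31303, 345710, -40155

loan_id=900: ltv < 28 OR rate_bp >= 752 → -6930
loan_id=901: ELSE → 175025
loan_id=902: ltv < 28 OR rate_bp >= 752 → -65094
loan_id=903: ltv < 28 OR rate_bp >= 752 → -22336
loan_id=904: ltv < 28 OR rate_bp >= 752 → -4718
loan_id=905: ltv < 28 OR rate_bp >= 752 → -67934
loan_id=906: ltv < 28 OR rate_bp >= 752 → -59381
loan_id=907: ltv < 28 OR rate_bp >= 752 → -20635
loan_id=908: ltv < 28 OR rate_bp >= 752 → -1693
loan_id=909: ltv < 51 AND status = 'late' → 31303
loan_id=910: ELSE → 345710
loan_id=911: ltv < 28 OR rate_bp >= 752 → -40155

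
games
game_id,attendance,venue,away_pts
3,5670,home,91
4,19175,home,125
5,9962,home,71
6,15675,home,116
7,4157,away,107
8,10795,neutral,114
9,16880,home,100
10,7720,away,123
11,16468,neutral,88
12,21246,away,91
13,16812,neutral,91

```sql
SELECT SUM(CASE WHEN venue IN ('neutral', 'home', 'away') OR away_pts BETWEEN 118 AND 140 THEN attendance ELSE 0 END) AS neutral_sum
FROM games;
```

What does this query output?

144560

game_id=3: ✓ → 5670
game_id=4: ✓ → 19175
game_id=5: ✓ → 9962
game_id=6: ✓ → 15675
game_id=7: ✓ → 4157
game_id=8: ✓ → 10795
game_id=9: ✓ → 16880
game_id=10: ✓ → 7720
game_id=11: ✓ → 16468
game_id=12: ✓ → 21246
game_id=13: ✓ → 16812
neutral_sum = 5670 + 19175 + 9962 + 15675 + 4157 + 10795 + 16880 + 7720 + 16468 + 21246 + 16812 = 144560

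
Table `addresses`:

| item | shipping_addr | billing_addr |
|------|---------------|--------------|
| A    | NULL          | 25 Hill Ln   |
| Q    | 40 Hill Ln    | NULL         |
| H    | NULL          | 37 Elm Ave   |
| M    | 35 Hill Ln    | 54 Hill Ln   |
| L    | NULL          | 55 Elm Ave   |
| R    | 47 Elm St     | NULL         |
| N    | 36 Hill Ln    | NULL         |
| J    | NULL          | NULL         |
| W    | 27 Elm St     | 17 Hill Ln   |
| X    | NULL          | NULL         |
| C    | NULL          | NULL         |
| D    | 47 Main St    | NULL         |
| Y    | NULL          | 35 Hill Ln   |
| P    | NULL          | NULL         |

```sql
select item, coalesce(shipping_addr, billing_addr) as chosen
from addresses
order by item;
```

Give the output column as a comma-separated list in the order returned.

25 Hill Ln, NULL, 47 Main St, 37 Elm Ave, NULL, 55 Elm Ave, 35 Hill Ln, 36 Hill Ln, NULL, 40 Hill Ln, 47 Elm St, 27 Elm St, NULL, 35 Hill Ln

item=A: shipping_addr=NULL, billing_addr=25 Hill Ln → 25 Hill Ln
item=C: shipping_addr=NULL, billing_addr=NULL (all NULL) → NULL
item=D: shipping_addr=47 Main St → 47 Main St
item=H: shipping_addr=NULL, billing_addr=37 Elm Ave → 37 Elm Ave
item=J: shipping_addr=NULL, billing_addr=NULL (all NULL) → NULL
item=L: shipping_addr=NULL, billing_addr=55 Elm Ave → 55 Elm Ave
item=M: shipping_addr=35 Hill Ln → 35 Hill Ln
item=N: shipping_addr=36 Hill Ln → 36 Hill Ln
item=P: shipping_addr=NULL, billing_addr=NULL (all NULL) → NULL
item=Q: shipping_addr=40 Hill Ln → 40 Hill Ln
item=R: shipping_addr=47 Elm St → 47 Elm St
item=W: shipping_addr=27 Elm St → 27 Elm St
item=X: shipping_addr=NULL, billing_addr=NULL (all NULL) → NULL
item=Y: shipping_addr=NULL, billing_addr=35 Hill Ln → 35 Hill Ln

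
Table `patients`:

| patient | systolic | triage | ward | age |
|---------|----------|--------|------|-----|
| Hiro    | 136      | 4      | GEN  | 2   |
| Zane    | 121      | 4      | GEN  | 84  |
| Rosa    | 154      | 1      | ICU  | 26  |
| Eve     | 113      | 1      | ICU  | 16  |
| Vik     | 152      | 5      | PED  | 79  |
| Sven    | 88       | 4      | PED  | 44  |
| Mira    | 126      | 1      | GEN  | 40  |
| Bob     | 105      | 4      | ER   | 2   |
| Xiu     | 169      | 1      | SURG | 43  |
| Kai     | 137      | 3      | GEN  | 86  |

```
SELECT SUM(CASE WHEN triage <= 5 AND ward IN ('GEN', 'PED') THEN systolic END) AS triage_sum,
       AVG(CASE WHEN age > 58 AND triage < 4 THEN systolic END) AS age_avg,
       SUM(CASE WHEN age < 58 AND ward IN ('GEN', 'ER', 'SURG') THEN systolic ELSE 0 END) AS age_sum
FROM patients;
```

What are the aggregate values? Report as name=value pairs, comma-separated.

[triage_sum: triage <= 5 AND ward IN ('GEN', 'PED')]
patient=Hiro: ✓ → 136
patient=Zane: ✓ → 121
patient=Rosa: ✗
patient=Eve: ✗
patient=Vik: ✓ → 152
patient=Sven: ✓ → 88
patient=Mira: ✓ → 126
patient=Bob: ✗
patient=Xiu: ✗
patient=Kai: ✓ → 137
triage_sum = 136 + 121 + 152 + 88 + 126 + 137 = 760
—
[age_avg: age > 58 AND triage < 4]
patient=Hiro: ✗
patient=Zane: ✗
patient=Rosa: ✗
patient=Eve: ✗
patient=Vik: ✗
patient=Sven: ✗
patient=Mira: ✗
patient=Bob: ✗
patient=Xiu: ✗
patient=Kai: ✓ → 137
age_avg = 137
—
[age_sum: age < 58 AND ward IN ('GEN', 'ER', 'SURG')]
patient=Hiro: ✓ → 136
patient=Zane: ✗
patient=Rosa: ✗
patient=Eve: ✗
patient=Vik: ✗
patient=Sven: ✗
patient=Mira: ✓ → 126
patient=Bob: ✓ → 105
patient=Xiu: ✓ → 169
patient=Kai: ✗
age_sum = 136 + 126 + 105 + 169 = 536

triage_sum=760, age_avg=137, age_sum=536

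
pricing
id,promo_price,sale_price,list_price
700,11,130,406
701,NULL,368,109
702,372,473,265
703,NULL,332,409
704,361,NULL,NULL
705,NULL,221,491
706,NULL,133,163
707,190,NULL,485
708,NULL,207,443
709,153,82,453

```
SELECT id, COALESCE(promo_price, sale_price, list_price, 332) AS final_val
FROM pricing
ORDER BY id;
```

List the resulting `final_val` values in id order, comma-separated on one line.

11, 368, 372, 332, 361, 221, 133, 190, 207, 153

id=700: promo_price=11 → 11
id=701: promo_price=NULL, sale_price=368 → 368
id=702: promo_price=372 → 372
id=703: promo_price=NULL, sale_price=332 → 332
id=704: promo_price=361 → 361
id=705: promo_price=NULL, sale_price=221 → 221
id=706: promo_price=NULL, sale_price=133 → 133
id=707: promo_price=190 → 190
id=708: promo_price=NULL, sale_price=207 → 207
id=709: promo_price=153 → 153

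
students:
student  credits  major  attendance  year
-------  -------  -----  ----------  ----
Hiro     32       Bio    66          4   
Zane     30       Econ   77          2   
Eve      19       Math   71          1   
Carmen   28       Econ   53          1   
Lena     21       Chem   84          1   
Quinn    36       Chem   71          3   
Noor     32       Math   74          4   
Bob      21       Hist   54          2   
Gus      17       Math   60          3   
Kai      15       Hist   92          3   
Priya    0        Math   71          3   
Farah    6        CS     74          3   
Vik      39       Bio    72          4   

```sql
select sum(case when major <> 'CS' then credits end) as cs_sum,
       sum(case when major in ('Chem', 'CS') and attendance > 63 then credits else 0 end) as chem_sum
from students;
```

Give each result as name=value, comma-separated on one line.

[cs_sum: major <> 'CS']
student=Hiro: ✓ → 32
student=Zane: ✓ → 30
student=Eve: ✓ → 19
student=Carmen: ✓ → 28
student=Lena: ✓ → 21
student=Quinn: ✓ → 36
student=Noor: ✓ → 32
student=Bob: ✓ → 21
student=Gus: ✓ → 17
student=Kai: ✓ → 15
student=Priya: ✓ → 0
student=Farah: ✗
student=Vik: ✓ → 39
cs_sum = 32 + 30 + 19 + 28 + 21 + 36 + 32 + 21 + 17 + 15 + 39 = 290
—
[chem_sum: major in ('Chem', 'CS') and attendance > 63]
student=Hiro: ✗
student=Zane: ✗
student=Eve: ✗
student=Carmen: ✗
student=Lena: ✓ → 21
student=Quinn: ✓ → 36
student=Noor: ✗
student=Bob: ✗
student=Gus: ✗
student=Kai: ✗
student=Priya: ✗
student=Farah: ✓ → 6
student=Vik: ✗
chem_sum = 21 + 36 + 6 = 63

cs_sum=290, chem_sum=63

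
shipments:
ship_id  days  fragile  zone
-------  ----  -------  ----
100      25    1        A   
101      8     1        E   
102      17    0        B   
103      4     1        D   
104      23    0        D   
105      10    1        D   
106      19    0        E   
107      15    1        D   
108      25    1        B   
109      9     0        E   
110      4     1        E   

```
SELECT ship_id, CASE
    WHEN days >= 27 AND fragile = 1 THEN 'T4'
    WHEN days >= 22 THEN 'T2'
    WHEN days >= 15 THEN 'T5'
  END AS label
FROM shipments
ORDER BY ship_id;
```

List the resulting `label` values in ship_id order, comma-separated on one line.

T2, NULL, T5, NULL, T2, NULL, T5, T5, T2, NULL, NULL

ship_id=100: days >= 22 → T2
ship_id=101: (no match → NULL) → NULL
ship_id=102: days >= 15 → T5
ship_id=103: (no match → NULL) → NULL
ship_id=104: days >= 22 → T2
ship_id=105: (no match → NULL) → NULL
ship_id=106: days >= 15 → T5
ship_id=107: days >= 15 → T5
ship_id=108: days >= 22 → T2
ship_id=109: (no match → NULL) → NULL
ship_id=110: (no match → NULL) → NULL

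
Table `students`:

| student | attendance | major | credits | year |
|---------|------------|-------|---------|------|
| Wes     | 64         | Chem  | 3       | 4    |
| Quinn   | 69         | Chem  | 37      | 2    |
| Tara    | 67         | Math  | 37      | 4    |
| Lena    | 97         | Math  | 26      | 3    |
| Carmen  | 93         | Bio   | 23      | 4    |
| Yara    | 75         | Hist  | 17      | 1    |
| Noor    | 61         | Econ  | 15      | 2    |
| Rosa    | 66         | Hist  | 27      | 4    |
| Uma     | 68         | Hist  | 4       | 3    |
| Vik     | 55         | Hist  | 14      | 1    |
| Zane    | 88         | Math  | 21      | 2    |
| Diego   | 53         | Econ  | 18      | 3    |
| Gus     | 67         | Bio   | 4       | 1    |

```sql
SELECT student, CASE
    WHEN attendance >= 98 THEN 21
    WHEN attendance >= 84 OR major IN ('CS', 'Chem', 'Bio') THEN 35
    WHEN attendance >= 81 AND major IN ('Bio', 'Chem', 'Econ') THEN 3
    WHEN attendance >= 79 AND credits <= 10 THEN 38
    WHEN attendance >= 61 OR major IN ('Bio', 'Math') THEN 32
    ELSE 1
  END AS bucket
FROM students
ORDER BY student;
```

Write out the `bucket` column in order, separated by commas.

student=Carmen: attendance >= 84 OR major IN ('CS', 'Chem', 'Bio') → 35
student=Diego: ELSE → 1
student=Gus: attendance >= 84 OR major IN ('CS', 'Chem', 'Bio') → 35
student=Lena: attendance >= 84 OR major IN ('CS', 'Chem', 'Bio') → 35
student=Noor: attendance >= 61 OR major IN ('Bio', 'Math') → 32
student=Quinn: attendance >= 84 OR major IN ('CS', 'Chem', 'Bio') → 35
student=Rosa: attendance >= 61 OR major IN ('Bio', 'Math') → 32
student=Tara: attendance >= 61 OR major IN ('Bio', 'Math') → 32
student=Uma: attendance >= 61 OR major IN ('Bio', 'Math') → 32
student=Vik: ELSE → 1
student=Wes: attendance >= 84 OR major IN ('CS', 'Chem', 'Bio') → 35
student=Yara: attendance >= 61 OR major IN ('Bio', 'Math') → 32
student=Zane: attendance >= 84 OR major IN ('CS', 'Chem', 'Bio') → 35

35, 1, 35, 35, 32, 35, 32, 32, 32, 1, 35, 32, 35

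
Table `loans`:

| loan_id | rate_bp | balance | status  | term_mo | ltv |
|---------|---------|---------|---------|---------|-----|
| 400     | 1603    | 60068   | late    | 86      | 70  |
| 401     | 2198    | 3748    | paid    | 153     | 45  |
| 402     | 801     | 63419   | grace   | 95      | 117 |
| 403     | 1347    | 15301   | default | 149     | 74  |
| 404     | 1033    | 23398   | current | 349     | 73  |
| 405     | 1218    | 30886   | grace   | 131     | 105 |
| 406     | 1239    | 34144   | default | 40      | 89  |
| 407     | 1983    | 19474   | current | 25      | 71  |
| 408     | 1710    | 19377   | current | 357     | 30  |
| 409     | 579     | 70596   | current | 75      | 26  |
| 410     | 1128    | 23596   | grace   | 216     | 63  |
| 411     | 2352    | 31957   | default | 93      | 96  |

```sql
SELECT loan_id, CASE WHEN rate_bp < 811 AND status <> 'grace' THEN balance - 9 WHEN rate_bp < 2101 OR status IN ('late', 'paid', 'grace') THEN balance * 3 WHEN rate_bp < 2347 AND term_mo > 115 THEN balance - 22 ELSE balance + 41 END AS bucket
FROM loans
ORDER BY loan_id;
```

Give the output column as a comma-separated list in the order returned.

loan_id=400: rate_bp < 2101 OR status IN ('late', 'paid', 'grace') → 180204
loan_id=401: rate_bp < 2101 OR status IN ('late', 'paid', 'grace') → 11244
loan_id=402: rate_bp < 2101 OR status IN ('late', 'paid', 'grace') → 190257
loan_id=403: rate_bp < 2101 OR status IN ('late', 'paid', 'grace') → 45903
loan_id=404: rate_bp < 2101 OR status IN ('late', 'paid', 'grace') → 70194
loan_id=405: rate_bp < 2101 OR status IN ('late', 'paid', 'grace') → 92658
loan_id=406: rate_bp < 2101 OR status IN ('late', 'paid', 'grace') → 102432
loan_id=407: rate_bp < 2101 OR status IN ('late', 'paid', 'grace') → 58422
loan_id=408: rate_bp < 2101 OR status IN ('late', 'paid', 'grace') → 58131
loan_id=409: rate_bp < 811 AND status <> 'grace' → 70587
loan_id=410: rate_bp < 2101 OR status IN ('late', 'paid', 'grace') → 70788
loan_id=411: ELSE → 31998

180204, 11244, 190257, 45903, 70194, 92658, 102432, 58422, 58131, 70587, 70788, 31998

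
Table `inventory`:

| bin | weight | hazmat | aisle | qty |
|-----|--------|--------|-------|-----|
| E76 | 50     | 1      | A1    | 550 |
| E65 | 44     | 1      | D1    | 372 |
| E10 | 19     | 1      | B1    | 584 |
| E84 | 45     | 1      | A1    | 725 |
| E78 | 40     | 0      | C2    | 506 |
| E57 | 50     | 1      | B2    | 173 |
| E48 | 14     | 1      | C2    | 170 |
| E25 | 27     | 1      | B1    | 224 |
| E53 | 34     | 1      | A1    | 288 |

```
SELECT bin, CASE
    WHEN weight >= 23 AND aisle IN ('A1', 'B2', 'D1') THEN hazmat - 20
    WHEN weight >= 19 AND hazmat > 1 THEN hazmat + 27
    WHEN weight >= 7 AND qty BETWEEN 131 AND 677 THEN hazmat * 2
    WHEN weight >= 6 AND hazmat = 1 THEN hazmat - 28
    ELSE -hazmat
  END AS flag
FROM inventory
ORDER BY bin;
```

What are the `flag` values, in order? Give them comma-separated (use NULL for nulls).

2, 2, 2, -19, -19, -19, -19, 0, -19

bin=E10: weight >= 7 AND qty BETWEEN 131 AND 677 → 2
bin=E25: weight >= 7 AND qty BETWEEN 131 AND 677 → 2
bin=E48: weight >= 7 AND qty BETWEEN 131 AND 677 → 2
bin=E53: weight >= 23 AND aisle IN ('A1', 'B2', 'D1') → -19
bin=E57: weight >= 23 AND aisle IN ('A1', 'B2', 'D1') → -19
bin=E65: weight >= 23 AND aisle IN ('A1', 'B2', 'D1') → -19
bin=E76: weight >= 23 AND aisle IN ('A1', 'B2', 'D1') → -19
bin=E78: weight >= 7 AND qty BETWEEN 131 AND 677 → 0
bin=E84: weight >= 23 AND aisle IN ('A1', 'B2', 'D1') → -19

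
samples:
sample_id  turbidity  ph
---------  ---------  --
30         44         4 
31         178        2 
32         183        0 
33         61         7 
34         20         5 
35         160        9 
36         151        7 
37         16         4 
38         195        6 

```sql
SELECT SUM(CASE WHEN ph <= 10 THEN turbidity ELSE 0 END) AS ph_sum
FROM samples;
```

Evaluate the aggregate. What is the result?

sample_id=30: ✓ → 44
sample_id=31: ✓ → 178
sample_id=32: ✓ → 183
sample_id=33: ✓ → 61
sample_id=34: ✓ → 20
sample_id=35: ✓ → 160
sample_id=36: ✓ → 151
sample_id=37: ✓ → 16
sample_id=38: ✓ → 195
ph_sum = 44 + 178 + 183 + 61 + 20 + 160 + 151 + 16 + 195 = 1008

1008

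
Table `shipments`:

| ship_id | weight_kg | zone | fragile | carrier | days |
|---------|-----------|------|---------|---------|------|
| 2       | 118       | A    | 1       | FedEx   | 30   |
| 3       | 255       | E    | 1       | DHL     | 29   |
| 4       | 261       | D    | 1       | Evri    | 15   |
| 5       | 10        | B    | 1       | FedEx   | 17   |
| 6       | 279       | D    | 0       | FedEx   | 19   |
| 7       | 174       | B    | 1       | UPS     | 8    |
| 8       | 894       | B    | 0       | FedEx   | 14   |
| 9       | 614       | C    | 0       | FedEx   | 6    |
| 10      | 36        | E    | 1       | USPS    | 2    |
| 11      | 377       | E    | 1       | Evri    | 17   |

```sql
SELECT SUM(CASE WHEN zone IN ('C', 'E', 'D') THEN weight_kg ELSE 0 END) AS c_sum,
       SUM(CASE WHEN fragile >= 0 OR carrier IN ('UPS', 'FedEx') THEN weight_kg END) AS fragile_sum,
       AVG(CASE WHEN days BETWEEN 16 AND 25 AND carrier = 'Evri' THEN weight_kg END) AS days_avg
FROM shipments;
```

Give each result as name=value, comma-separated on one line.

c_sum=1822, fragile_sum=3018, days_avg=377

[c_sum: zone IN ('C', 'E', 'D')]
ship_id=2: ✗
ship_id=3: ✓ → 255
ship_id=4: ✓ → 261
ship_id=5: ✗
ship_id=6: ✓ → 279
ship_id=7: ✗
ship_id=8: ✗
ship_id=9: ✓ → 614
ship_id=10: ✓ → 36
ship_id=11: ✓ → 377
c_sum = 255 + 261 + 279 + 614 + 36 + 377 = 1822
—
[fragile_sum: fragile >= 0 OR carrier IN ('UPS', 'FedEx')]
ship_id=2: ✓ → 118
ship_id=3: ✓ → 255
ship_id=4: ✓ → 261
ship_id=5: ✓ → 10
ship_id=6: ✓ → 279
ship_id=7: ✓ → 174
ship_id=8: ✓ → 894
ship_id=9: ✓ → 614
ship_id=10: ✓ → 36
ship_id=11: ✓ → 377
fragile_sum = 118 + 255 + 261 + 10 + 279 + 174 + 894 + 614 + 36 + 377 = 3018
—
[days_avg: days BETWEEN 16 AND 25 AND carrier = 'Evri']
ship_id=2: ✗
ship_id=3: ✗
ship_id=4: ✗
ship_id=5: ✗
ship_id=6: ✗
ship_id=7: ✗
ship_id=8: ✗
ship_id=9: ✗
ship_id=10: ✗
ship_id=11: ✓ → 377
days_avg = 377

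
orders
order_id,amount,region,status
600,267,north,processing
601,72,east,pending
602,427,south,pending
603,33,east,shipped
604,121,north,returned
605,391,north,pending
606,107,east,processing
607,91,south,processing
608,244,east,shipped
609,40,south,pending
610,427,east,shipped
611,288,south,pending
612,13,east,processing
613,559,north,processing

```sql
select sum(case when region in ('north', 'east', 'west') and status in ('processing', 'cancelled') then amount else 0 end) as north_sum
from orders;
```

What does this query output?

946

order_id=600: ✓ → 267
order_id=601: ✗
order_id=602: ✗
order_id=603: ✗
order_id=604: ✗
order_id=605: ✗
order_id=606: ✓ → 107
order_id=607: ✗
order_id=608: ✗
order_id=609: ✗
order_id=610: ✗
order_id=611: ✗
order_id=612: ✓ → 13
order_id=613: ✓ → 559
north_sum = 267 + 107 + 13 + 559 = 946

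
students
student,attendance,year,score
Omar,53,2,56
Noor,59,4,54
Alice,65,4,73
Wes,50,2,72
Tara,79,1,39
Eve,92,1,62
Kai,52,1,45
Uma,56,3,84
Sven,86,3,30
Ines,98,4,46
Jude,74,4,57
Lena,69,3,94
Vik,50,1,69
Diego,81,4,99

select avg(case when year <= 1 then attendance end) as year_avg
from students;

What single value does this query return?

student=Omar: ✗
student=Noor: ✗
student=Alice: ✗
student=Wes: ✗
student=Tara: ✓ → 79
student=Eve: ✓ → 92
student=Kai: ✓ → 52
student=Uma: ✗
student=Sven: ✗
student=Ines: ✗
student=Jude: ✗
student=Lena: ✗
student=Vik: ✓ → 50
student=Diego: ✗
year_avg = (79 + 92 + 52 + 50) / 4 = 68.25

68.25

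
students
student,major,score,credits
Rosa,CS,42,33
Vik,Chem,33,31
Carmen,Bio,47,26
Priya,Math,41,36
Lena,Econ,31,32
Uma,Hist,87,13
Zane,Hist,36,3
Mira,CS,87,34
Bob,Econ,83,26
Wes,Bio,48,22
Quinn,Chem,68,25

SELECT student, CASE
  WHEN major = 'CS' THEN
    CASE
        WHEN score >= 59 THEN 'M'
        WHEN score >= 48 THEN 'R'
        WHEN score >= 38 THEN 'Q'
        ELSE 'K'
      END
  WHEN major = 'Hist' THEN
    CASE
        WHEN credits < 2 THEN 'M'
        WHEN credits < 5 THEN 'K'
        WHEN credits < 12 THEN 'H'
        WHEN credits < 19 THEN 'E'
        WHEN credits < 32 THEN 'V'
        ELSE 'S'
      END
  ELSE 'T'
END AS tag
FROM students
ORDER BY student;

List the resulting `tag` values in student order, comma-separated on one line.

T, T, T, M, T, T, Q, E, T, T, K

student=Bob: major='Econ' → outer ELSE → T
student=Carmen: major='Bio' → outer ELSE → T
student=Lena: major='Econ' → outer ELSE → T
student=Mira: major='CS' → inner[score >= 59] → M
student=Priya: major='Math' → outer ELSE → T
student=Quinn: major='Chem' → outer ELSE → T
student=Rosa: major='CS' → inner[score >= 38] → Q
student=Uma: major='Hist' → inner[credits < 19] → E
student=Vik: major='Chem' → outer ELSE → T
student=Wes: major='Bio' → outer ELSE → T
student=Zane: major='Hist' → inner[credits < 5] → K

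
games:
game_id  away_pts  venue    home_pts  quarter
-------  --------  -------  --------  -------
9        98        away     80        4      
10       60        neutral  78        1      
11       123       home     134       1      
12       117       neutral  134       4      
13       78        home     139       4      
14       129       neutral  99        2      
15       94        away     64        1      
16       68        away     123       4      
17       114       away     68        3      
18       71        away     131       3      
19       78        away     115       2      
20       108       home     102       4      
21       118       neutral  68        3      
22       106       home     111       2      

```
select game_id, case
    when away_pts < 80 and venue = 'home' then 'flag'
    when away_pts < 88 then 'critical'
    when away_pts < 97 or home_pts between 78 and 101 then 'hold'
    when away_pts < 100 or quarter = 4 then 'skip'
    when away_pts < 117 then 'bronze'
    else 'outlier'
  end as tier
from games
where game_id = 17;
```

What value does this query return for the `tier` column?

game_id = 17: away_pts=114, venue=away, home_pts=68, quarter=3.
away_pts < 80 and venue = 'home' → false
away_pts < 88 → false
away_pts < 97 or home_pts between 78 and 101 → false
away_pts < 100 or quarter = 4 → false
away_pts < 117 → true → bronze

bronze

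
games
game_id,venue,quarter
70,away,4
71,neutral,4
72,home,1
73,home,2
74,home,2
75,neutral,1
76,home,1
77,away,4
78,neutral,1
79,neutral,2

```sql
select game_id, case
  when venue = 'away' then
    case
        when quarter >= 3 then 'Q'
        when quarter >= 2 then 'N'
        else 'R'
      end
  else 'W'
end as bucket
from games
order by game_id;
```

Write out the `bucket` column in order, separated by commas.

game_id=70: venue='away' → inner[quarter >= 3] → Q
game_id=71: venue='neutral' → outer ELSE → W
game_id=72: venue='home' → outer ELSE → W
game_id=73: venue='home' → outer ELSE → W
game_id=74: venue='home' → outer ELSE → W
game_id=75: venue='neutral' → outer ELSE → W
game_id=76: venue='home' → outer ELSE → W
game_id=77: venue='away' → inner[quarter >= 3] → Q
game_id=78: venue='neutral' → outer ELSE → W
game_id=79: venue='neutral' → outer ELSE → W

Q, W, W, W, W, W, W, Q, W, W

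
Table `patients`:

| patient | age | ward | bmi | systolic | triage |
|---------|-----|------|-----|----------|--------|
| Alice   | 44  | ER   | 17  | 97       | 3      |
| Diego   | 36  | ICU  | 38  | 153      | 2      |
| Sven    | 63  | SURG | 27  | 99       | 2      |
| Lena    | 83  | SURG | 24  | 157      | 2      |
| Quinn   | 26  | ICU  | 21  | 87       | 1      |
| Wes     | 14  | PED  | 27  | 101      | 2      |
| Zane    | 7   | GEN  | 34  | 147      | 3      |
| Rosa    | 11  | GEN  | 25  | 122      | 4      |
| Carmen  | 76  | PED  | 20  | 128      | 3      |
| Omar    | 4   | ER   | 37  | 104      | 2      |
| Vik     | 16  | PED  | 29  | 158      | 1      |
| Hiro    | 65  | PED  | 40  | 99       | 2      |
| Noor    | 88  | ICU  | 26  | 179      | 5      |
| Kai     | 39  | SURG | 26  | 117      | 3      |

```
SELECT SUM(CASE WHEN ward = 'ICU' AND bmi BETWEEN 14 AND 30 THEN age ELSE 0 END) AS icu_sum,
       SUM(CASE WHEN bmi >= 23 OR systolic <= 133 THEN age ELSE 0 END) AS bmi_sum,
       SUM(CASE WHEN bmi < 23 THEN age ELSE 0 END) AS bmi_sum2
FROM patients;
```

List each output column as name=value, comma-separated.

icu_sum=114, bmi_sum=572, bmi_sum2=146

[icu_sum: ward = 'ICU' AND bmi BETWEEN 14 AND 30]
patient=Alice: ✗
patient=Diego: ✗
patient=Sven: ✗
patient=Lena: ✗
patient=Quinn: ✓ → 26
patient=Wes: ✗
patient=Zane: ✗
patient=Rosa: ✗
patient=Carmen: ✗
patient=Omar: ✗
patient=Vik: ✗
patient=Hiro: ✗
patient=Noor: ✓ → 88
patient=Kai: ✗
icu_sum = 26 + 88 = 114
—
[bmi_sum: bmi >= 23 OR systolic <= 133]
patient=Alice: ✓ → 44
patient=Diego: ✓ → 36
patient=Sven: ✓ → 63
patient=Lena: ✓ → 83
patient=Quinn: ✓ → 26
patient=Wes: ✓ → 14
patient=Zane: ✓ → 7
patient=Rosa: ✓ → 11
patient=Carmen: ✓ → 76
patient=Omar: ✓ → 4
patient=Vik: ✓ → 16
patient=Hiro: ✓ → 65
patient=Noor: ✓ → 88
patient=Kai: ✓ → 39
bmi_sum = 44 + 36 + 63 + 83 + 26 + 14 + 7 + 11 + 76 + 4 + 16 + 65 + 88 + 39 = 572
—
[bmi_sum2: bmi < 23]
patient=Alice: ✓ → 44
patient=Diego: ✗
patient=Sven: ✗
patient=Lena: ✗
patient=Quinn: ✓ → 26
patient=Wes: ✗
patient=Zane: ✗
patient=Rosa: ✗
patient=Carmen: ✓ → 76
patient=Omar: ✗
patient=Vik: ✗
patient=Hiro: ✗
patient=Noor: ✗
patient=Kai: ✗
bmi_sum2 = 44 + 26 + 76 = 146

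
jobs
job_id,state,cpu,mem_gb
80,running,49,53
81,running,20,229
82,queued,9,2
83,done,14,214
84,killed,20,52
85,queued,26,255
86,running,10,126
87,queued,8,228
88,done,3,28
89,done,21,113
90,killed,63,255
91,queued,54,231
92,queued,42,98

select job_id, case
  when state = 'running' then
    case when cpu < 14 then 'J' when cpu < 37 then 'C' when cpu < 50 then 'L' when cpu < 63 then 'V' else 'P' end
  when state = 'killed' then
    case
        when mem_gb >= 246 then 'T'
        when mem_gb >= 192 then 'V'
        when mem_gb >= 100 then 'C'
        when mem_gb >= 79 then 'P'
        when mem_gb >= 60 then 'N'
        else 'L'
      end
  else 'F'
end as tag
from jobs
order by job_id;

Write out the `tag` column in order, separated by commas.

L, C, F, F, L, F, J, F, F, F, T, F, F

job_id=80: state='running' → inner[cpu < 50] → L
job_id=81: state='running' → inner[cpu < 37] → C
job_id=82: state='queued' → outer ELSE → F
job_id=83: state='done' → outer ELSE → F
job_id=84: state='killed' → inner[ELSE] → L
job_id=85: state='queued' → outer ELSE → F
job_id=86: state='running' → inner[cpu < 14] → J
job_id=87: state='queued' → outer ELSE → F
job_id=88: state='done' → outer ELSE → F
job_id=89: state='done' → outer ELSE → F
job_id=90: state='killed' → inner[mem_gb >= 246] → T
job_id=91: state='queued' → outer ELSE → F
job_id=92: state='queued' → outer ELSE → F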